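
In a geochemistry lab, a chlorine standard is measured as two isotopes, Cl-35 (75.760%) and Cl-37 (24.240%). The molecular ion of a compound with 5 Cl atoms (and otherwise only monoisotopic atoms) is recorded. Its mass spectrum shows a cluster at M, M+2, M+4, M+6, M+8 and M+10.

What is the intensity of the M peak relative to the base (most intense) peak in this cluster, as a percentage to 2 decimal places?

Binomial terms of (0.75760 + 0.24240)^5: M 0.2496, M+2 0.3993, M+4 0.2555, M+6 0.0817, M+8 0.0131, M+10 0.0008 → M+2 is the base peak.
P(M+2) = C(5,1) × 0.75760^4 × 0.24240^1 = 5 × 0.32942751 × 0.2424 = 0.399266 (base)
P(M) = C(5,0) × 0.75760^5 × 0.24240^0 = 1 × 0.24957428 × 1.0000 = 0.249574
Relative intensity = 0.249574 / 0.399266 × 100 = 62.51

62.51%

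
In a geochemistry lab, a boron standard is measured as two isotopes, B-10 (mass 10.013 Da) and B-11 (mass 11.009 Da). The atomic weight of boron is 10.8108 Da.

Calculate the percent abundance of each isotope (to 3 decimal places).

Let x be the fractional abundance of B-10; then B-11 has abundance 1 − x.
10.013·x + 11.009·(1 − x) = 10.8108
(10.013 − 11.009)·x = 10.8108 − 11.009
x = -0.1982 / -0.996 = 0.19900 → 19.900% B-10, 80.100% B-11.

B-10: 19.900%, B-11: 80.100%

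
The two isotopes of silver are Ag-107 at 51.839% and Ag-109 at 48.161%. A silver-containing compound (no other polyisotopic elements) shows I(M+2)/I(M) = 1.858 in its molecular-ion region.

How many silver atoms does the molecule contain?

For n independent Ag atoms, I(M+2)/I(M) = n · (abundance Ag-109) / (abundance Ag-107) = n · 0.48161/0.51839.
n = 1.858 × 0.51839/0.48161 = 2.00 ≈ 2

2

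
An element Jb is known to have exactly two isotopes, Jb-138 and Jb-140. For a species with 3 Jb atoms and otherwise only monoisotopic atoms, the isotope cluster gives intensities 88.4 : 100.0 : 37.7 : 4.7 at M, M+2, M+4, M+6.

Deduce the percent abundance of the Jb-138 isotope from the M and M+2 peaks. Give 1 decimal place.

72.6%

Write p for the Jb-138 fraction. I(M+2)/I(M) = [C(3,1)·p^2·(1−p)] / p^3 = 3·(1−p)/p = 100.0/88.4 = 1.1312
(1−p)/p = 1.1312/3 = 0.3771  ⇒  p = 1/(1 + 0.3771) = 0.7262
Jb-138: 72.6%, Jb-140: 27.4%.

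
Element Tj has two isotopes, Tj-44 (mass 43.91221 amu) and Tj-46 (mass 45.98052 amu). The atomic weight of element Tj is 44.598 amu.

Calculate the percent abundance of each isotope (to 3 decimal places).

Tj-44: 66.843%, Tj-46: 33.157%

Writing the weighted mean with unknown fraction x of Tj-44:
43.91221·x + 45.98052·(1 − x) = 44.598
(43.91221 − 45.98052)·x = 44.598 − 45.98052
x = -1.38252 / -2.06831 = 0.66843 → 66.843% Tj-44, 33.157% Tj-46.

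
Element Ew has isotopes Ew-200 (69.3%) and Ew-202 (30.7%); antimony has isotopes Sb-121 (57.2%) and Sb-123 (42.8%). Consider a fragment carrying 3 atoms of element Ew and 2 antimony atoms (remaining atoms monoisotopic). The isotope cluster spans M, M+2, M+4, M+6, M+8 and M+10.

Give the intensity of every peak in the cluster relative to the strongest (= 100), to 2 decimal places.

31.87 : 90.06 : 100.00 : 54.57 : 14.65 : 1.55

Element Ew pattern (n=3): 0.33281256 : 0.44230933 : 0.19594367 : 0.02893444
Antimony pattern (n=2): 0.327184 : 0.489632 : 0.183184
Convolve the two distributions (both contribute in 2-u steps):
  M: 0.33281256×0.327184 = 0.108891
  M+2: 0.33281256×0.489632 + 0.44230933×0.327184 = 0.307672
  M+4: 0.33281256×0.183184 + 0.44230933×0.489632 + 0.19594367×0.327184 = 0.341644
  M+6: 0.44230933×0.183184 + 0.19594367×0.489632 + 0.02893444×0.327184 = 0.186431
  M+8: 0.19594367×0.183184 + 0.02893444×0.489632 = 0.050061
  M+10: 0.02893444×0.183184 = 0.005300
Scale to base peak (0.341644) = 100: 31.87 : 90.06 : 100.00 : 54.57 : 14.65 : 1.55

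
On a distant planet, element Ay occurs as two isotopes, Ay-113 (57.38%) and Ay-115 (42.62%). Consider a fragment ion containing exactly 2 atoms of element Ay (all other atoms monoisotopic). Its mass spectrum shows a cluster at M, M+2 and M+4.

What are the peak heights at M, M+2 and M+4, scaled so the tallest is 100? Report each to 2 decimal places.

67.32 : 100.00 : 37.14

Each Ay atom is independently Ay-113 (p = 0.5738) or Ay-115 (q = 0.4262); the cluster is the binomial expansion (p + q)^2.
P(M) = 0.5738^2 = 0.329246
P(M+2) = 2 × 0.5738^1 × 0.4262^1 = 0.489107
P(M+4) = 0.4262^2 = 0.181646
The M+2 peak is largest (0.489107); scaling to 100 gives 67.32 : 100.00 : 37.14.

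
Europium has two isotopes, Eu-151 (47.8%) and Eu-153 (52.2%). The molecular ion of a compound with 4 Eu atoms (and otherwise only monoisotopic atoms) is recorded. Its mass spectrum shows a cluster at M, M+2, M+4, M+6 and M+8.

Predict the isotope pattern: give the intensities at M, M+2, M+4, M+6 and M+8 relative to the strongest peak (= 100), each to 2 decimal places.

13.98 : 61.05 : 100.00 : 72.80 : 19.88

Each Eu atom is independently Eu-151 (p = 0.478) or Eu-153 (q = 0.522); the cluster is the binomial expansion (p + q)^4.
P(M) = 0.478^4 = 0.052205
P(M+2) = 4 × 0.478^3 × 0.522^1 = 0.228042
P(M+4) = 6 × 0.478^2 × 0.522^2 = 0.373549
P(M+6) = 4 × 0.478^1 × 0.522^3 = 0.271956
P(M+8) = 0.522^4 = 0.074248
The M+4 peak is largest (0.373549); scaling to 100 gives 13.98 : 61.05 : 100.00 : 72.80 : 19.88.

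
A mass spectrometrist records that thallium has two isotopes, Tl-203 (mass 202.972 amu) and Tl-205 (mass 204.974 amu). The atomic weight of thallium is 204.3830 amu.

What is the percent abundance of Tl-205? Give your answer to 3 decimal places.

70.480%

Let x be the fractional abundance of Tl-203; then Tl-205 has abundance 1 − x.
202.972·x + 204.974·(1 − x) = 204.3830
(202.972 − 204.974)·x = 204.3830 − 204.974
x = -0.5910 / -2.002 = 0.29520 → 29.520% Tl-203, 70.480% Tl-205.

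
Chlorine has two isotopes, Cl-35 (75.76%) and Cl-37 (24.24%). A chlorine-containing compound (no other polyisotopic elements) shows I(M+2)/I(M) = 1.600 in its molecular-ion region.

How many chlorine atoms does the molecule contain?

The M+2/M ratio from n Cl atoms is n · q/p = n · 0.2424/0.7576.
n = 1.600 × 0.7576/0.2424 = 5.00 ≈ 5

5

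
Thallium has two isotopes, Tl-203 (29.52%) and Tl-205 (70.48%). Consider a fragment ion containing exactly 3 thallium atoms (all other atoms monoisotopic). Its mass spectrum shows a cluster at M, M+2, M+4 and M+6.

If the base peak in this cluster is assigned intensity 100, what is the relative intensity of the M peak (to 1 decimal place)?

Binomial terms of (0.2952 + 0.7048)^3: M 0.0257, M+2 0.1843, M+4 0.4399, M+6 0.3501 → M+4 is the base peak.
P(M+4) = C(3,2) × 0.2952^1 × 0.7048^2 = 3 × 0.2952 × 0.49674304 = 0.439916 (base)
P(M) = C(3,0) × 0.2952^3 × 0.7048^0 = 1 × 0.02572463 × 1.0000 = 0.025725
Relative intensity = 0.025725 / 0.439916 × 100 = 5.8

5.8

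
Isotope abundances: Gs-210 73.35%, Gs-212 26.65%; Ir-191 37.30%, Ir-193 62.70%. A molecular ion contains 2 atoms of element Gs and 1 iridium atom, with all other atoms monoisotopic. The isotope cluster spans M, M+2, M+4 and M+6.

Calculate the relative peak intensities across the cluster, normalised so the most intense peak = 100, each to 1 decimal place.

41.5 : 100.0 : 56.2 : 9.2

Element Gs pattern (n=2): 0.53802225 : 0.3909555 : 0.07102225
Iridium pattern (n=1): 0.3730 : 0.6270
Convolve the two distributions (both contribute in 2-u steps):
  M: 0.53802225×0.3730 = 0.200682
  M+2: 0.53802225×0.6270 + 0.3909555×0.3730 = 0.483166
  M+4: 0.3909555×0.6270 + 0.07102225×0.3730 = 0.271620
  M+6: 0.07102225×0.6270 = 0.044531
Scale to base peak (0.483166) = 100: 41.5 : 100.0 : 56.2 : 9.2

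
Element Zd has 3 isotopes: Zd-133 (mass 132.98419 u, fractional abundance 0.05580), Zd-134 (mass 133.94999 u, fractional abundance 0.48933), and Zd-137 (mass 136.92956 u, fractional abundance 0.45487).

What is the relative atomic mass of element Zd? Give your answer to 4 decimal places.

The abundance-weighted mean is 0.05580 × 132.98419 + 0.48933 × 133.94999 + 0.45487 × 136.92956
= 7.420518 + 65.545749 + 62.285149 = 135.251416 u

135.2514 u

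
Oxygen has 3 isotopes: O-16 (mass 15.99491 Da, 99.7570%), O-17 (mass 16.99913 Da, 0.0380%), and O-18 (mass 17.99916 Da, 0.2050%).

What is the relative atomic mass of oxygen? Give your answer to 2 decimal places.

16.00 Da

The abundance-weighted mean is 0.997570 × 15.99491 + 0.000380 × 16.99913 + 0.002050 × 17.99916
= 15.956042 + 0.006460 + 0.036898 = 15.999400 Da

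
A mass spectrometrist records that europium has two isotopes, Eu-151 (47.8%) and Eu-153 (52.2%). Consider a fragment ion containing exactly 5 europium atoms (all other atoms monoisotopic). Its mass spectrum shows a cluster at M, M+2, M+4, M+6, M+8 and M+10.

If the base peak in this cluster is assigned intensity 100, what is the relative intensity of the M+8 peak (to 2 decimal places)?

(0.478 + 0.522)^5 gives M 0.0250, M+2 0.1363, M+4 0.2976, M+6 0.3250, M+8 0.1775, M+10 0.0388; the largest is M+6.
P(M+6) = C(5,3) × 0.478^2 × 0.522^3 = 10 × 0.228484 × 0.14223665 = 0.324988 (base)
P(M+8) = C(5,4) × 0.478^1 × 0.522^4 = 5 × 0.4780 × 0.07424753 = 0.177452
Relative intensity = 0.177452 / 0.324988 × 100 = 54.60

54.60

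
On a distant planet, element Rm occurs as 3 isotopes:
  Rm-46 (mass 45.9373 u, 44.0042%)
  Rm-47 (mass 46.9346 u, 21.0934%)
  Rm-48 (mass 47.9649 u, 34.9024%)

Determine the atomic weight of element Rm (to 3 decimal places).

Ar = Σ fᵢ·mᵢ = 0.440042 × 45.9373 + 0.210934 × 46.9346 + 0.349024 × 47.9649
= 20.21434 + 9.90010 + 16.74090 = 46.85534 u

46.855 u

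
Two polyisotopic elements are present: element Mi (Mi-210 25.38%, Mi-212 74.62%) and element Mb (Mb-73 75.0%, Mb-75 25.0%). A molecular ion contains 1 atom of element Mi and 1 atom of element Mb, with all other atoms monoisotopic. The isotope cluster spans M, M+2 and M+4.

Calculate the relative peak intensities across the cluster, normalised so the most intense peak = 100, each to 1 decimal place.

30.5 : 100.0 : 29.9

Element Mi pattern (n=1): 0.2538 : 0.7462
Element Mb pattern (n=1): 0.7500 : 0.2500
Convolve the two distributions (both contribute in 2-u steps):
  M: 0.2538×0.7500 = 0.190350
  M+2: 0.2538×0.2500 + 0.7462×0.7500 = 0.623100
  M+4: 0.7462×0.2500 = 0.186550
Scale to base peak (0.623100) = 100: 30.5 : 100.0 : 29.9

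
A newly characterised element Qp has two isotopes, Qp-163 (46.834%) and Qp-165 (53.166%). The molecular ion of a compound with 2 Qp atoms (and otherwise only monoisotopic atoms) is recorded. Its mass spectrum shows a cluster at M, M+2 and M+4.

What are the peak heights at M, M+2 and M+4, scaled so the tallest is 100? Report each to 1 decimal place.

The 2 Qp atoms are independent, so intensities follow the terms of (0.46834 + 0.53166)^2.
P(M) = 0.46834^2 = 0.219342
P(M+2) = 2 × 0.46834^1 × 0.53166^1 = 0.497995
P(M+4) = 0.53166^2 = 0.282662
The M+2 peak is largest (0.497995); scaling to 100 gives 44.0 : 100.0 : 56.8.

44.0 : 100.0 : 56.8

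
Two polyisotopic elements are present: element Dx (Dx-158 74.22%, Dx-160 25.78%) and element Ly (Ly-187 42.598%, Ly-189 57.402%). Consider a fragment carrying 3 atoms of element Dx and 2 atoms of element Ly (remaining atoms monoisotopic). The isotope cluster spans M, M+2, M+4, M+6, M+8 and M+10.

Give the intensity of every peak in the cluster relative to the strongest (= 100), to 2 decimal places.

20.06 : 74.95 : 100.00 : 58.35 : 15.45 : 1.53

Element Dx pattern (n=3): 0.40884892 : 0.42603577 : 0.14798171 : 0.0171336
Element Ly pattern (n=2): 0.18145896 : 0.48904208 : 0.32949896
Convolve the two distributions (both contribute in 2-u steps):
  M: 0.40884892×0.18145896 = 0.074189
  M+2: 0.40884892×0.48904208 + 0.42603577×0.18145896 = 0.277252
  M+4: 0.40884892×0.32949896 + 0.42603577×0.48904208 + 0.14798171×0.18145896 = 0.369917
  M+6: 0.42603577×0.32949896 + 0.14798171×0.48904208 + 0.0171336×0.18145896 = 0.215857
  M+8: 0.14798171×0.32949896 + 0.0171336×0.48904208 = 0.057139
  M+10: 0.0171336×0.32949896 = 0.005646
Scale to base peak (0.369917) = 100: 20.06 : 74.95 : 100.00 : 58.35 : 15.45 : 1.53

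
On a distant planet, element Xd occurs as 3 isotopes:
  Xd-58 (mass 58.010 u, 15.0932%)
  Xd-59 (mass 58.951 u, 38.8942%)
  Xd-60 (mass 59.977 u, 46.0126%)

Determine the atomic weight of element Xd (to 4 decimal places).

59.2811 u

Weight each isotope mass by its fractional abundance: 0.150932 × 58.010 + 0.388942 × 58.951 + 0.460126 × 59.977
= 8.75557 + 22.92852 + 27.59698 = 59.28107 u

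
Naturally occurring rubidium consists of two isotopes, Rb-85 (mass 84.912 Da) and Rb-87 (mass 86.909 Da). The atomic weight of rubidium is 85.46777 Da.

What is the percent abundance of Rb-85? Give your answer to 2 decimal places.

72.17%

With x = fraction of Rb-85 (so Rb-87 is 1 − x):
84.912·x + 86.909·(1 − x) = 85.46777
(84.912 − 86.909)·x = 85.46777 − 86.909
x = -1.44123 / -1.997 = 0.72170 → 72.17% Rb-85, 27.83% Rb-87.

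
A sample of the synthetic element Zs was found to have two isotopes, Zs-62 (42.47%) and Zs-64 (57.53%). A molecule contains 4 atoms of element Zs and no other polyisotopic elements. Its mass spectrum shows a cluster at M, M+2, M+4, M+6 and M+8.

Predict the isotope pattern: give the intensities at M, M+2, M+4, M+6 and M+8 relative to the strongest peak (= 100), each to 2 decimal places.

Each Zs atom is independently Zs-62 (p = 0.4247) or Zs-64 (q = 0.5753); the cluster is the binomial expansion (p + q)^4.
P(M) = 0.4247^4 = 0.032533
P(M+2) = 4 × 0.4247^3 × 0.5753^1 = 0.176279
P(M+4) = 6 × 0.4247^2 × 0.5753^2 = 0.358183
P(M+6) = 4 × 0.4247^1 × 0.5753^3 = 0.323464
P(M+8) = 0.5753^4 = 0.109541
The M+4 peak is largest (0.358183); scaling to 100 gives 9.08 : 49.21 : 100.00 : 90.31 : 30.58.

9.08 : 49.21 : 100.00 : 90.31 : 30.58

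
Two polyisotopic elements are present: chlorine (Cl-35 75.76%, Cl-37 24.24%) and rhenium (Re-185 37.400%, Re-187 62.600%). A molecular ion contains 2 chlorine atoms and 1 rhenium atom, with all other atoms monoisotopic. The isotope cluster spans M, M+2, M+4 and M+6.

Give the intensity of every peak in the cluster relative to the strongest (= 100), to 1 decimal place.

Chlorine pattern (n=2): 0.57395776 : 0.36728448 : 0.05875776
Rhenium pattern (n=1): 0.3740 : 0.6260
Convolve the two distributions (both contribute in 2-u steps):
  M: 0.57395776×0.3740 = 0.214660
  M+2: 0.57395776×0.6260 + 0.36728448×0.3740 = 0.496662
  M+4: 0.36728448×0.6260 + 0.05875776×0.3740 = 0.251895
  M+6: 0.05875776×0.6260 = 0.036782
Scale to base peak (0.496662) = 100: 43.2 : 100.0 : 50.7 : 7.4

43.2 : 100.0 : 50.7 : 7.4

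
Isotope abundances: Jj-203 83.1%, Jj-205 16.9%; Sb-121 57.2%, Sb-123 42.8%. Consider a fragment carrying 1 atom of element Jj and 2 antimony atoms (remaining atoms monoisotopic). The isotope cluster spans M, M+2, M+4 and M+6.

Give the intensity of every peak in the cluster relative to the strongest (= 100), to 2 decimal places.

Element Jj pattern (n=1): 0.8310 : 0.1690
Antimony pattern (n=2): 0.327184 : 0.489632 : 0.183184
Convolve the two distributions (both contribute in 2-u steps):
  M: 0.8310×0.327184 = 0.271890
  M+2: 0.8310×0.489632 + 0.1690×0.327184 = 0.462178
  M+4: 0.8310×0.183184 + 0.1690×0.489632 = 0.234974
  M+6: 0.1690×0.183184 = 0.030958
Scale to base peak (0.462178) = 100: 58.83 : 100.00 : 50.84 : 6.70

58.83 : 100.00 : 50.84 : 6.70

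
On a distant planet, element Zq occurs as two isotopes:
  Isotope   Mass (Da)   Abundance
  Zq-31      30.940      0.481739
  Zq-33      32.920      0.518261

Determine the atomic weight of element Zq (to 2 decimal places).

Average mass = Σ (abundance × isotope mass) = 0.481739 × 30.940 + 0.518261 × 32.920
= 14.9050 + 17.0612 = 31.9662 Da

31.97 Da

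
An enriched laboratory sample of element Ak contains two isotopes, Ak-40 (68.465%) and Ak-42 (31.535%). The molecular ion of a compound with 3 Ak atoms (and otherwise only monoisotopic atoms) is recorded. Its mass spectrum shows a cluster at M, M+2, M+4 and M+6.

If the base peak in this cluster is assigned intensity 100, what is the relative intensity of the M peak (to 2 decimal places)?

72.37

Binomial terms of (0.68465 + 0.31535)^3: M 0.3209, M+2 0.4435, M+4 0.2043, M+6 0.0314 → M+2 is the base peak.
P(M+2) = C(3,1) × 0.68465^2 × 0.31535^1 = 3 × 0.46874562 × 0.31535 = 0.443457 (base)
P(M) = C(3,0) × 0.68465^3 × 0.31535^0 = 1 × 0.32092669 × 1.0000 = 0.320927
Relative intensity = 0.320927 / 0.443457 × 100 = 72.37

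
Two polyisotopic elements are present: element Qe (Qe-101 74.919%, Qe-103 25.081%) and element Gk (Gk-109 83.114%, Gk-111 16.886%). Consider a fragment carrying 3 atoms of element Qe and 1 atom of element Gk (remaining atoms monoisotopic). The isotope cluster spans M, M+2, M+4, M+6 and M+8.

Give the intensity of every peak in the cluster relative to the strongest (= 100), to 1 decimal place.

82.8 : 100.0 : 44.7 : 8.8 : 0.6

Element Qe pattern (n=3): 0.4205096 : 0.42232817 : 0.14138487 : 0.01577737
Element Gk pattern (n=1): 0.83114 : 0.16886
Convolve the two distributions (both contribute in 2-u steps):
  M: 0.4205096×0.83114 = 0.349502
  M+2: 0.4205096×0.16886 + 0.42232817×0.83114 = 0.422021
  M+4: 0.42232817×0.16886 + 0.14138487×0.83114 = 0.188825
  M+6: 0.14138487×0.16886 + 0.01577737×0.83114 = 0.036987
  M+8: 0.01577737×0.16886 = 0.002664
Scale to base peak (0.422021) = 100: 82.8 : 100.0 : 44.7 : 8.8 : 0.6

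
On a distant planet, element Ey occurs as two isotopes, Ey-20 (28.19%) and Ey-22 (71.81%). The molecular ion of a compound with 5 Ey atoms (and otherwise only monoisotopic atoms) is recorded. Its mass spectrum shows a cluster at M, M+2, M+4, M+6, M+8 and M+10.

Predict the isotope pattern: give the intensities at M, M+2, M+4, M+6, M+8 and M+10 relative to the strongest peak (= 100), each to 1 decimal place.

0.5 : 6.0 : 30.8 : 78.5 : 100.0 : 50.9

The 5 Ey atoms are independent, so intensities follow the terms of (0.2819 + 0.7181)^5.
P(M) = 0.2819^5 = 0.001780
P(M+2) = 5 × 0.2819^4 × 0.7181^1 = 0.022674
P(M+4) = 10 × 0.2819^3 × 0.7181^2 = 0.115519
P(M+6) = 10 × 0.2819^2 × 0.7181^3 = 0.294269
P(M+8) = 5 × 0.2819^1 × 0.7181^4 = 0.374804
P(M+10) = 0.7181^5 = 0.190952
The M+8 peak is largest (0.374804); scaling to 100 gives 0.5 : 6.0 : 30.8 : 78.5 : 100.0 : 50.9.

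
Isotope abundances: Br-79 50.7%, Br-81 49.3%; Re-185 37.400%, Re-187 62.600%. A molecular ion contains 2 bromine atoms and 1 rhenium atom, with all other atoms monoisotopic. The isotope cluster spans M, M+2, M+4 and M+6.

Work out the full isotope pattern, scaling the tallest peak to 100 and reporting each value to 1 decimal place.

23.8 : 86.1 : 100.0 : 37.7

Bromine pattern (n=2): 0.257049 : 0.499902 : 0.243049
Rhenium pattern (n=1): 0.3740 : 0.6260
Convolve the two distributions (both contribute in 2-u steps):
  M: 0.257049×0.3740 = 0.096136
  M+2: 0.257049×0.6260 + 0.499902×0.3740 = 0.347876
  M+4: 0.499902×0.6260 + 0.243049×0.3740 = 0.403839
  M+6: 0.243049×0.6260 = 0.152149
Scale to base peak (0.403839) = 100: 23.8 : 86.1 : 100.0 : 37.7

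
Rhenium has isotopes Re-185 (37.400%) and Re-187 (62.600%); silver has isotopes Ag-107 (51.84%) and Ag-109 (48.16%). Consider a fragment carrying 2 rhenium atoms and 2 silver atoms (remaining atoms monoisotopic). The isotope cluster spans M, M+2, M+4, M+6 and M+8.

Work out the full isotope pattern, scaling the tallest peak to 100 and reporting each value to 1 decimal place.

10.1 : 52.7 : 100.0 : 81.9 : 24.5

Rhenium pattern (n=2): 0.139876 : 0.468248 : 0.391876
Silver pattern (n=2): 0.26873856 : 0.49932288 : 0.23193856
Convolve the two distributions (both contribute in 2-u steps):
  M: 0.139876×0.26873856 = 0.037590
  M+2: 0.139876×0.49932288 + 0.468248×0.26873856 = 0.195680
  M+4: 0.139876×0.23193856 + 0.468248×0.49932288 + 0.391876×0.26873856 = 0.371562
  M+6: 0.468248×0.23193856 + 0.391876×0.49932288 = 0.304277
  M+8: 0.391876×0.23193856 = 0.090891
Scale to base peak (0.371562) = 100: 10.1 : 52.7 : 100.0 : 81.9 : 24.5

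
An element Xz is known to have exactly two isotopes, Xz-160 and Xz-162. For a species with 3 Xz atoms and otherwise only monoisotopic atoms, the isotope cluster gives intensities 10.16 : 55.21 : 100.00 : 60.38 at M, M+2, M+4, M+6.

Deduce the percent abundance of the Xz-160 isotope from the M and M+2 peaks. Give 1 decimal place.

35.6%

Let p = fractional abundance of Xz-160. I(M+2)/I(M) = [C(3,1)·p^2·(1−p)] / p^3 = 3·(1−p)/p = 55.21/10.16 = 5.4341
(1−p)/p = 5.4341/3 = 1.8114  ⇒  p = 1/(1 + 1.8114) = 0.3557
Xz-160: 35.6%, Xz-162: 64.4%.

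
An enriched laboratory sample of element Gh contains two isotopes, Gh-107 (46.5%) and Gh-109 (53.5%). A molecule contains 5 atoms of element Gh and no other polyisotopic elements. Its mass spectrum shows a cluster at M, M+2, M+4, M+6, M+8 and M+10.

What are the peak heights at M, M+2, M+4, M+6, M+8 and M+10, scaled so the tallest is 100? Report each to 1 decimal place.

6.6 : 37.8 : 86.9 : 100.0 : 57.5 : 13.2

Each Gh atom is independently Gh-107 (p = 0.465) or Gh-109 (q = 0.535); the cluster is the binomial expansion (p + q)^5.
P(M) = 0.465^5 = 0.021740
P(M+2) = 5 × 0.465^4 × 0.535^1 = 0.125065
P(M+4) = 10 × 0.465^3 × 0.535^2 = 0.287784
P(M+6) = 10 × 0.465^2 × 0.535^3 = 0.331106
P(M+8) = 5 × 0.465^1 × 0.535^4 = 0.190475
P(M+10) = 0.535^5 = 0.043830
The M+6 peak is largest (0.331106); scaling to 100 gives 6.6 : 37.8 : 86.9 : 100.0 : 57.5 : 13.2.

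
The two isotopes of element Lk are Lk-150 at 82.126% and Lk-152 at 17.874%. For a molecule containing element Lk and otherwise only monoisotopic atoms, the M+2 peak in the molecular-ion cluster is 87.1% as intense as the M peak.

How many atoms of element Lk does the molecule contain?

With n Lk atoms, P(M+2)/P(M) = C(n,1)·p^(n−1)q / p^n = n·q/p = n · 0.17874/0.82126.
n = 0.871 × 0.82126/0.17874 = 4.00 ≈ 4

4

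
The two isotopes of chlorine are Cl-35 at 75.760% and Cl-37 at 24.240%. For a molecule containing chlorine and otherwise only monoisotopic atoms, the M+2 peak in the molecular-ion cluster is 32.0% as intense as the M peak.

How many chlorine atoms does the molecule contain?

For n independent Cl atoms, I(M+2)/I(M) = n · (abundance Cl-37) / (abundance Cl-35) = n · 0.24240/0.75760.
n = 0.320 × 0.75760/0.24240 = 1.00 ≈ 1

1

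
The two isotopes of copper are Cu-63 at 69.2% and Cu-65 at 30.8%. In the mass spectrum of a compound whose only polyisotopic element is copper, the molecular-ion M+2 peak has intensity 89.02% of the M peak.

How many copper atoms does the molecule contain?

With n Cu atoms, P(M+2)/P(M) = C(n,1)·p^(n−1)q / p^n = n·q/p = n · 0.308/0.692.
n = 0.8902 × 0.692/0.308 = 2.00 ≈ 2

2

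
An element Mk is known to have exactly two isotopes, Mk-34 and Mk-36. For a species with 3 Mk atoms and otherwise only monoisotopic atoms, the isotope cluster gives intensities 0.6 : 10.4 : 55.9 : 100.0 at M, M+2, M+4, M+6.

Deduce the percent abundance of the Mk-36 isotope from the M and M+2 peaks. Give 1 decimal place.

Let p = fractional abundance of Mk-34. I(M+2)/I(M) = [C(3,1)·p^2·(1−p)] / p^3 = 3·(1−p)/p = 10.4/0.6 = 17.3333
(1−p)/p = 17.3333/3 = 5.7778  ⇒  p = 1/(1 + 5.7778) = 0.1475
Mk-34: 14.8%, Mk-36: 85.2%.

85.2%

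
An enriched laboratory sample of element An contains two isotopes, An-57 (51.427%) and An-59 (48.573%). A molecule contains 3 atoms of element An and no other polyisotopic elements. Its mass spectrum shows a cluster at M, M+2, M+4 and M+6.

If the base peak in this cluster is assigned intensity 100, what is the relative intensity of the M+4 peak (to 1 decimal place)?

(0.51427 + 0.48573)^3 gives M 0.1360, M+2 0.3854, M+4 0.3640, M+6 0.1146; the largest is M+2.
P(M+2) = C(3,1) × 0.51427^2 × 0.48573^1 = 3 × 0.26447363 × 0.48573 = 0.385388 (base)
P(M+4) = C(3,2) × 0.51427^1 × 0.48573^2 = 3 × 0.51427 × 0.23593363 = 0.364001
Relative intensity = 0.364001 / 0.385388 × 100 = 94.5

94.5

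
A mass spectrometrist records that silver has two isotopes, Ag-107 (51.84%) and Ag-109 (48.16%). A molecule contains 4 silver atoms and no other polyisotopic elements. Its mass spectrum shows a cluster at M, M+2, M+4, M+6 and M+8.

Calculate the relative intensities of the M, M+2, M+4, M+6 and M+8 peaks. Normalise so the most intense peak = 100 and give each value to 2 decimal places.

Each Ag atom is independently Ag-107 (p = 0.5184) or Ag-109 (q = 0.4816); the cluster is the binomial expansion (p + q)^4.
P(M) = 0.5184^4 = 0.072220
P(M+2) = 4 × 0.5184^3 × 0.4816^1 = 0.268375
P(M+4) = 6 × 0.5184^2 × 0.4816^2 = 0.373985
P(M+6) = 4 × 0.5184^1 × 0.4816^3 = 0.231624
P(M+8) = 0.4816^4 = 0.053795
The M+4 peak is largest (0.373985); scaling to 100 gives 19.31 : 71.76 : 100.00 : 61.93 : 14.38.

19.31 : 71.76 : 100.00 : 61.93 : 14.38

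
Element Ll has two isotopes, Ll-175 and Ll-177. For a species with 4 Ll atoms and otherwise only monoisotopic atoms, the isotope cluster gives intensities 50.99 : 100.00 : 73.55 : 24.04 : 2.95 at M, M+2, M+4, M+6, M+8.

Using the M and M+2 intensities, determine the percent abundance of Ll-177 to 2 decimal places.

32.90%

Write p for the Ll-175 fraction. I(M+2)/I(M) = [C(4,1)·p^3·(1−p)] / p^4 = 4·(1−p)/p = 100.00/50.99 = 1.9612
(1−p)/p = 1.9612/4 = 0.4903  ⇒  p = 1/(1 + 0.4903) = 0.6710
Ll-175: 67.10%, Ll-177: 32.90%.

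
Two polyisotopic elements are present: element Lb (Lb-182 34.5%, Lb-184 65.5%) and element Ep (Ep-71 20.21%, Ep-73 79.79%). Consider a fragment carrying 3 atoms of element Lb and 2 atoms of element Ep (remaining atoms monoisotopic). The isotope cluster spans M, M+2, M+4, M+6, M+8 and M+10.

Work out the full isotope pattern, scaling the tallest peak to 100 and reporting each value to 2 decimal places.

0.45 : 6.11 : 32.07 : 81.32 : 100.00 : 47.92

Element Lb pattern (n=3): 0.04106362 : 0.23388412 : 0.44404088 : 0.28101138
Element Ep pattern (n=2): 0.04084441 : 0.32251118 : 0.63664441
Convolve the two distributions (both contribute in 2-u steps):
  M: 0.04106362×0.04084441 = 0.001677
  M+2: 0.04106362×0.32251118 + 0.23388412×0.04084441 = 0.022796
  M+4: 0.04106362×0.63664441 + 0.23388412×0.32251118 + 0.44404088×0.04084441 = 0.119710
  M+6: 0.23388412×0.63664441 + 0.44404088×0.32251118 + 0.28101138×0.04084441 = 0.303587
  M+8: 0.44404088×0.63664441 + 0.28101138×0.32251118 = 0.373325
  M+10: 0.28101138×0.63664441 = 0.178904
Scale to base peak (0.373325) = 100: 0.45 : 6.11 : 32.07 : 81.32 : 100.00 : 47.92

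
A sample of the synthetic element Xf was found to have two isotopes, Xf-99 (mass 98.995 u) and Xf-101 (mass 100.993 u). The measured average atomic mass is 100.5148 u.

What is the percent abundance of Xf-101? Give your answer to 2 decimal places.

76.07%

With x = fraction of Xf-99 (so Xf-101 is 1 − x):
98.995·x + 100.993·(1 − x) = 100.5148
(98.995 − 100.993)·x = 100.5148 − 100.993
x = -0.4782 / -1.998 = 0.23934 → 23.93% Xf-99, 76.07% Xf-101.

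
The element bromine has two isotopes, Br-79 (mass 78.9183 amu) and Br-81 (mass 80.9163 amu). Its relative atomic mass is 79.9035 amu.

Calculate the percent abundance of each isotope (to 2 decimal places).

Br-79: 50.69%, Br-81: 49.31%

Let x be the fractional abundance of Br-79; then Br-81 has abundance 1 − x.
78.9183·x + 80.9163·(1 − x) = 79.9035
(78.9183 − 80.9163)·x = 79.9035 − 80.9163
x = -1.0128 / -1.9980 = 0.50691 → 50.69% Br-79, 49.31% Br-81.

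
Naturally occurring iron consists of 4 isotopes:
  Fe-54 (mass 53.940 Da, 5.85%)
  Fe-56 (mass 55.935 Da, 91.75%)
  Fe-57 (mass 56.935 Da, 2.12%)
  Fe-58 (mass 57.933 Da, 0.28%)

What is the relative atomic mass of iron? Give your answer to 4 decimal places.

55.8451 Da

Weight each isotope mass by its fractional abundance: 0.0585 × 53.940 + 0.9175 × 55.935 + 0.0212 × 56.935 + 0.0028 × 57.933
= 3.15549 + 51.32036 + 1.20702 + 0.16221 = 55.84508 Da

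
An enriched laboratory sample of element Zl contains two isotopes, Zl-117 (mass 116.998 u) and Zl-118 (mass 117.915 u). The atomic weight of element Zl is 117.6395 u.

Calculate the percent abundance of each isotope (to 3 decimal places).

Let x be the fractional abundance of Zl-117; then Zl-118 has abundance 1 − x.
116.998·x + 117.915·(1 − x) = 117.6395
(116.998 − 117.915)·x = 117.6395 − 117.915
x = -0.2755 / -0.917 = 0.30044 → 30.044% Zl-117, 69.956% Zl-118.

Zl-117: 30.044%, Zl-118: 69.956%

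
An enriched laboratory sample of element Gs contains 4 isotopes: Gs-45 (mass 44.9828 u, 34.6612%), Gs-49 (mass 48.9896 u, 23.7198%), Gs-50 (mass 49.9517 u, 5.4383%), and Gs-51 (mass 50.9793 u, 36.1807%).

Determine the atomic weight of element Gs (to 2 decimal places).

48.37 u

Ar = Σ fᵢ·mᵢ = 0.346612 × 44.9828 + 0.237198 × 48.9896 + 0.054383 × 49.9517 + 0.361807 × 50.9793
= 15.59158 + 11.62024 + 2.71652 + 18.44467 = 48.37301 u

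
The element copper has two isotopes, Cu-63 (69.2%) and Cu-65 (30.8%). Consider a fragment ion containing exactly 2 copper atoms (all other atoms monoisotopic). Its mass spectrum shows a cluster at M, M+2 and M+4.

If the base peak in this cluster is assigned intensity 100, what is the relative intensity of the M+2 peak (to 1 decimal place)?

Binomial terms of (0.692 + 0.308)^2: M 0.4789, M+2 0.4263, M+4 0.0949 → M is the base peak.
P(M) = C(2,0) × 0.692^2 × 0.308^0 = 1 × 0.478864 × 1.0000 = 0.478864 (base)
P(M+2) = C(2,1) × 0.692^1 × 0.308^1 = 2 × 0.6920 × 0.3080 = 0.426272
Relative intensity = 0.426272 / 0.478864 × 100 = 89.0

89.0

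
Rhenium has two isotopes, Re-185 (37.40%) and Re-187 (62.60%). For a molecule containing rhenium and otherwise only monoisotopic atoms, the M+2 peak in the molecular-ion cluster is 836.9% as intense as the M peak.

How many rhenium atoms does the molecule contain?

5

The M+2/M ratio from n Re atoms is n · q/p = n · 0.6260/0.3740.
n = 8.369 × 0.3740/0.6260 = 5.00 ≈ 5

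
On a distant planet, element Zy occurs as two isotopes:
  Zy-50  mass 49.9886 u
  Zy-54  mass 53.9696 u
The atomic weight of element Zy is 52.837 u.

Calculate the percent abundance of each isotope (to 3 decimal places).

Let x be the fractional abundance of Zy-50; then Zy-54 has abundance 1 − x.
49.9886·x + 53.9696·(1 − x) = 52.837
(49.9886 − 53.9696)·x = 52.837 − 53.9696
x = -1.1326 / -3.9810 = 0.28450 → 28.450% Zy-50, 71.550% Zy-54.

Zy-50: 28.450%, Zy-54: 71.550%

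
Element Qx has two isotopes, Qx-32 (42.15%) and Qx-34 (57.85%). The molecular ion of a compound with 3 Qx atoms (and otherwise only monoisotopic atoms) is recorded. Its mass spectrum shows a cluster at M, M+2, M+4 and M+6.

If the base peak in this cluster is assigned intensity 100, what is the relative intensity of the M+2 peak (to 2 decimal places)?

72.86

(0.4215 + 0.5785)^3 gives M 0.0749, M+2 0.3083, M+4 0.4232, M+6 0.1936; the largest is M+4.
P(M+4) = C(3,2) × 0.4215^1 × 0.5785^2 = 3 × 0.4215 × 0.33466225 = 0.423180 (base)
P(M+2) = C(3,1) × 0.4215^2 × 0.5785^1 = 3 × 0.17766225 × 0.5785 = 0.308333
Relative intensity = 0.308333 / 0.423180 × 100 = 72.86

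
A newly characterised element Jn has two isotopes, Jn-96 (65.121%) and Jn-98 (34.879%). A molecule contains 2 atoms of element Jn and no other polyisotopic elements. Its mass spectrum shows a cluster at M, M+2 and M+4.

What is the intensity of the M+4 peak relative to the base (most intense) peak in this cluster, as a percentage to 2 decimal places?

Term probabilities: M 0.4241, M+2 0.4543, M+4 0.1217. Base peak = M+2.
P(M+2) = C(2,1) × 0.65121^1 × 0.34879^1 = 2 × 0.65121 × 0.34879 = 0.454271 (base)
P(M+4) = C(2,2) × 0.65121^0 × 0.34879^2 = 1 × 1.0000 × 0.12165446 = 0.121654
Relative intensity = 0.121654 / 0.454271 × 100 = 26.78

26.78%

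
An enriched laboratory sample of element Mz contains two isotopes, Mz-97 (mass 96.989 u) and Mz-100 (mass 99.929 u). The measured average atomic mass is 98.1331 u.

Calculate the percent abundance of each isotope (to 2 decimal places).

Mz-97: 61.09%, Mz-100: 38.91%

Let x be the fractional abundance of Mz-97; then Mz-100 has abundance 1 − x.
96.989·x + 99.929·(1 − x) = 98.1331
(96.989 − 99.929)·x = 98.1331 − 99.929
x = -1.7959 / -2.940 = 0.61085 → 61.09% Mz-97, 38.91% Mz-100.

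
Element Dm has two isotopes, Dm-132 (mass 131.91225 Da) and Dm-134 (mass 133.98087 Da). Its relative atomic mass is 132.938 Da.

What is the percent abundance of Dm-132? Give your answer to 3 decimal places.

50.414%

With x = fraction of Dm-132 (so Dm-134 is 1 − x):
131.91225·x + 133.98087·(1 − x) = 132.938
(131.91225 − 133.98087)·x = 132.938 − 133.98087
x = -1.04287 / -2.06862 = 0.50414 → 50.414% Dm-132, 49.586% Dm-134.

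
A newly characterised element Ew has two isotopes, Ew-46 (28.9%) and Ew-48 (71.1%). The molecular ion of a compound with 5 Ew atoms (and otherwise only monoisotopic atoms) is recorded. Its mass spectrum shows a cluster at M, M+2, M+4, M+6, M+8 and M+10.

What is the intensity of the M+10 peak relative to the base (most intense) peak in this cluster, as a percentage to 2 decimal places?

Term probabilities: M 0.0020, M+2 0.0248, M+4 0.1220, M+6 0.3002, M+8 0.3693, M+10 0.1817. Base peak = M+8.
P(M+8) = C(5,4) × 0.289^1 × 0.711^4 = 5 × 0.2890 × 0.25555148 = 0.369272 (base)
P(M+10) = C(5,5) × 0.289^0 × 0.711^5 = 1 × 1.0000 × 0.1816971 = 0.181697
Relative intensity = 0.181697 / 0.369272 × 100 = 49.20

49.20%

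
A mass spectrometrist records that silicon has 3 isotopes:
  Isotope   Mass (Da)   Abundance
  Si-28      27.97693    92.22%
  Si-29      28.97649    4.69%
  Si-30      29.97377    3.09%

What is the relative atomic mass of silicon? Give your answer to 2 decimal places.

Weight each isotope mass by its fractional abundance: 0.9222 × 27.97693 + 0.0469 × 28.97649 + 0.0309 × 29.97377
= 25.800325 + 1.358997 + 0.926189 = 28.085511 Da

28.09 Da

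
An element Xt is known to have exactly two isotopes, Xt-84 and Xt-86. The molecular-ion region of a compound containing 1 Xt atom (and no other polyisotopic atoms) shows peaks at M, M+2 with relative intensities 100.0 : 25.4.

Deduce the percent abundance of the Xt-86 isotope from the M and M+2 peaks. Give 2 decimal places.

Let p = fractional abundance of Xt-84. I(M+2)/I(M) = [C(1,1)·p^0·(1−p)] / p^1 = 1·(1−p)/p = 25.4/100.0 = 0.2540
(1−p)/p = 0.2540/1 = 0.2540  ⇒  p = 1/(1 + 0.2540) = 0.7974
Xt-84: 79.74%, Xt-86: 20.26%.

20.26%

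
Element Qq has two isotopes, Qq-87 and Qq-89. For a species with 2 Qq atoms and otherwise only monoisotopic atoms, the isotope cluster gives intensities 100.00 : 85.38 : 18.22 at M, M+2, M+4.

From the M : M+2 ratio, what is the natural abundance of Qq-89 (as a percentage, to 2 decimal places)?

29.92%

If p is the fraction of Qq that is Qq-87, then I(M+2)/I(M) = [C(2,1)·p^1·(1−p)] / p^2 = 2·(1−p)/p = 85.38/100.00 = 0.8538
(1−p)/p = 0.8538/2 = 0.4269  ⇒  p = 1/(1 + 0.4269) = 0.7008
Qq-87: 70.08%, Qq-89: 29.92%.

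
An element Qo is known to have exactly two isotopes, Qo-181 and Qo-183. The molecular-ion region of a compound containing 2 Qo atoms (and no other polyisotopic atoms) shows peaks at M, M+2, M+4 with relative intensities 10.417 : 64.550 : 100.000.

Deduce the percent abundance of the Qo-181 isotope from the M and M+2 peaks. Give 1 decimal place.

If p is the fraction of Qo that is Qo-181, then I(M+2)/I(M) = [C(2,1)·p^1·(1−p)] / p^2 = 2·(1−p)/p = 64.550/10.417 = 6.1966
(1−p)/p = 6.1966/2 = 3.0983  ⇒  p = 1/(1 + 3.0983) = 0.2440
Qo-181: 24.4%, Qo-183: 75.6%.

24.4%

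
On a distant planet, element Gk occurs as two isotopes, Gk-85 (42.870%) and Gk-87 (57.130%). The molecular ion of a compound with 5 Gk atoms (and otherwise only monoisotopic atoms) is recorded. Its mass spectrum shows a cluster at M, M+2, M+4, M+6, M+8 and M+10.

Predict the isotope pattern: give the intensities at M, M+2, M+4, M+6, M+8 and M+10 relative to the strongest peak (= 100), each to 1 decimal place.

Each Gk atom is independently Gk-85 (p = 0.42870) or Gk-87 (q = 0.57130); the cluster is the binomial expansion (p + q)^5.
P(M) = 0.42870^5 = 0.014480
P(M+2) = 5 × 0.42870^4 × 0.57130^1 = 0.096482
P(M+4) = 10 × 0.42870^3 × 0.57130^2 = 0.257151
P(M+6) = 10 × 0.42870^2 × 0.57130^3 = 0.342689
P(M+8) = 5 × 0.42870^1 × 0.57130^4 = 0.228339
P(M+10) = 0.57130^5 = 0.060858
The M+6 peak is largest (0.342689); scaling to 100 gives 4.2 : 28.2 : 75.0 : 100.0 : 66.6 : 17.8.

4.2 : 28.2 : 75.0 : 100.0 : 66.6 : 17.8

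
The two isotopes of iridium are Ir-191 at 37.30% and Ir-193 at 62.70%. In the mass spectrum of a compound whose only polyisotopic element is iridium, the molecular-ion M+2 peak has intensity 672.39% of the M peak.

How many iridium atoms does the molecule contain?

The M+2/M ratio from n Ir atoms is n · q/p = n · 0.6270/0.3730.
n = 6.7239 × 0.3730/0.6270 = 4.00 ≈ 4

4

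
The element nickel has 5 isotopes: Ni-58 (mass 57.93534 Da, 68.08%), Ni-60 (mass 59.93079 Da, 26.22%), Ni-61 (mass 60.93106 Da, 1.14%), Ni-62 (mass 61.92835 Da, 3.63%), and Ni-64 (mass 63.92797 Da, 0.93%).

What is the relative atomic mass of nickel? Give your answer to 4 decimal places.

58.6934 Da

Average mass = Σ (abundance × isotope mass) = 0.6808 × 57.93534 + 0.2622 × 59.93079 + 0.0114 × 60.93106 + 0.0363 × 61.92835 + 0.0093 × 63.92797
= 39.442379 + 15.713853 + 0.694614 + 2.247999 + 0.594530 = 58.693375 Da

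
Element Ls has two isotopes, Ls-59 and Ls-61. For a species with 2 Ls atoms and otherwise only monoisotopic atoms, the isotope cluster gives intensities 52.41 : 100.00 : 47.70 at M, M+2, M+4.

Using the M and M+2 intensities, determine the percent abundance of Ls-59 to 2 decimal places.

Let p = fractional abundance of Ls-59. I(M+2)/I(M) = [C(2,1)·p^1·(1−p)] / p^2 = 2·(1−p)/p = 100.00/52.41 = 1.9080
(1−p)/p = 1.9080/2 = 0.9540  ⇒  p = 1/(1 + 0.9540) = 0.5118
Ls-59: 51.18%, Ls-61: 48.82%.

51.18%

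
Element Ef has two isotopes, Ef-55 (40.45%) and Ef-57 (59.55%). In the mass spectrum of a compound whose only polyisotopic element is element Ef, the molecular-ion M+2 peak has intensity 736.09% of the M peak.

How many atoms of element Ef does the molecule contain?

5

The M+2/M ratio from n Ef atoms is n · q/p = n · 0.5955/0.4045.
n = 7.3609 × 0.4045/0.5955 = 5.00 ≈ 5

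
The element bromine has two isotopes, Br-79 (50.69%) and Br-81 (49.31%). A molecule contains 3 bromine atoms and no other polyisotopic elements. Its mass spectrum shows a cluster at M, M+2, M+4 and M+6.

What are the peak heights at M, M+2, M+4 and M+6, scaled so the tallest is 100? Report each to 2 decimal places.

34.27 : 100.00 : 97.28 : 31.54

Each Br atom is independently Br-79 (p = 0.5069) or Br-81 (q = 0.4931); the cluster is the binomial expansion (p + q)^3.
P(M) = 0.5069^3 = 0.130247
P(M+2) = 3 × 0.5069^2 × 0.4931^1 = 0.380103
P(M+4) = 3 × 0.5069^1 × 0.4931^2 = 0.369755
P(M+6) = 0.4931^3 = 0.119896
The M+2 peak is largest (0.380103); scaling to 100 gives 34.27 : 100.00 : 97.28 : 31.54.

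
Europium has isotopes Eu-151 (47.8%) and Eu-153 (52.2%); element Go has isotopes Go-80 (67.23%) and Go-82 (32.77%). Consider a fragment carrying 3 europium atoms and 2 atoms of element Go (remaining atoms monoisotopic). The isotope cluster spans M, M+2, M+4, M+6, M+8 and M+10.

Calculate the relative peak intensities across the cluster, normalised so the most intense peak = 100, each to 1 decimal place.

Europium pattern (n=3): 0.10921535 : 0.35780594 : 0.39074206 : 0.14223665
Element Go pattern (n=2): 0.45198729 : 0.44062542 : 0.10738729
Convolve the two distributions (both contribute in 2-u steps):
  M: 0.10921535×0.45198729 = 0.049364
  M+2: 0.10921535×0.44062542 + 0.35780594×0.45198729 = 0.209847
  M+4: 0.10921535×0.10738729 + 0.35780594×0.44062542 + 0.39074206×0.45198729 = 0.345997
  M+6: 0.35780594×0.10738729 + 0.39074206×0.44062542 + 0.14223665×0.45198729 = 0.274884
  M+8: 0.39074206×0.10738729 + 0.14223665×0.44062542 = 0.104634
  M+10: 0.14223665×0.10738729 = 0.015274
Scale to base peak (0.345997) = 100: 14.3 : 60.6 : 100.0 : 79.4 : 30.2 : 4.4

14.3 : 60.6 : 100.0 : 79.4 : 30.2 : 4.4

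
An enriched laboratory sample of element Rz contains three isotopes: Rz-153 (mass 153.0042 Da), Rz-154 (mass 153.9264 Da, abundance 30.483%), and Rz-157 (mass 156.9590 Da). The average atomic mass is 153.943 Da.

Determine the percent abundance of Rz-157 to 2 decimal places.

The remaining 69.517% is split between Rz-153 (fraction x) and Rz-157 (fraction 0.69517 − x).
Substituting: 153.0042x + 156.9590(0.69517 − x) = 107.021615488
(153.0042 − 156.9590)x = -2.091572542  ⇒  x = 0.52887, y = 0.16630
Rz-153: 52.89%, Rz-157: 16.63%.

16.63%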